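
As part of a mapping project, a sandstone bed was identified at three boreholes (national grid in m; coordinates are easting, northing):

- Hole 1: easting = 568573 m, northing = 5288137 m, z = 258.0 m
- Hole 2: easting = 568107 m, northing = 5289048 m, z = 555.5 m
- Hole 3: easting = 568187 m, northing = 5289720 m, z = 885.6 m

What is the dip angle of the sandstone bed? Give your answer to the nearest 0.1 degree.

Two edge vectors: Hole 1→Hole 2 = (-466, 911, 297.5), Hole 1→Hole 3 = (-386, 1583, 627.6).
Normal n = (Hole 1→Hole 2) × (Hole 1→Hole 3) = (100801.1, 177626.6, -386032).
So ∂z/∂easting = −n_x/n_z = 0.26112 and ∂z/∂northing = −n_y/n_z = 0.46013.
Gradient magnitude |∇z| = √(a² + b²) = √(0.06818 + 0.21172) = 0.52906.
True dip = arctan(0.52906) = 27.9°, dipping toward SSW (azimuth ≈ 210°).

27.9°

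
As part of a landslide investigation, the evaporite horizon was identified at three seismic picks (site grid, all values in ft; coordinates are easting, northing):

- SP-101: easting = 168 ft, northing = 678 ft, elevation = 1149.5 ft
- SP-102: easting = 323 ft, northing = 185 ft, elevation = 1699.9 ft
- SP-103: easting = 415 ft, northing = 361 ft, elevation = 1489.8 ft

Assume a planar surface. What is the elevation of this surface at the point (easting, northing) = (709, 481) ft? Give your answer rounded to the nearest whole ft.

Let the plane be z = a·easting + b·northing + c.
SP-102−SP-101: 155a − 493b = 550.4;  SP-103−SP-101: 247a − 317b = 340.3.
Solving gives a = −0.09236, b = −1.14547.
Then c = 1149.5 − a·168 − b·678 = 1941.65.
At (709, 481): z = −65.5 − 551.0 + 1941.65 = 1325.2 ft.

1325 ft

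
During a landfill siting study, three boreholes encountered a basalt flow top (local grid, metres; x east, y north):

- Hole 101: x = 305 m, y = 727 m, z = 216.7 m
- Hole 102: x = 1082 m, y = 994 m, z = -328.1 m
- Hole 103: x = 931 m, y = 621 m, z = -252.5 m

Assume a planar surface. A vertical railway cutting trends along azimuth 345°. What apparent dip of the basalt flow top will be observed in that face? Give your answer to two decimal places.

Two edge vectors: Hole 101→Hole 102 = (777, 267, -544.8), Hole 101→Hole 103 = (626, -106, -469.2).
Normal n = (Hole 101→Hole 102) × (Hole 101→Hole 103) = (-183025.2, 23523.6, -249504).
So ∂z/∂x = −n_x/n_z = −0.73356 and ∂z/∂y = −n_y/n_z = 0.09428.
Unit vector along 345° is (sin 345°, cos 345°) = (-0.2588, 0.9659).
Slope in that direction = a·(-0.2588) + b·(0.9659) = 0.28093.
Apparent dip = arctan|0.28093| = 15.69° (true dip is 36.5°, so apparent ≤ true as expected).

15.69°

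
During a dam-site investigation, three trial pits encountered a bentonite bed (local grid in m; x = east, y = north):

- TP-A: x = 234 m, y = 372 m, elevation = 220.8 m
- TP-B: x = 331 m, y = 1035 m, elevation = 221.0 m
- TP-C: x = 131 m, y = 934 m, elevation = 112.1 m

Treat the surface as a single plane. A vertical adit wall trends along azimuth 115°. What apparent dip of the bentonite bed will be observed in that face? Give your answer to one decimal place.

Two edge vectors: TP-A→TP-B = (97, 663, 0.2), TP-A→TP-C = (-103, 562, -108.7).
Normal n = (TP-A→TP-B) × (TP-A→TP-C) = (-72180.5, 10523.3, 122803).
So ∂z/∂x = −n_x/n_z = 0.58777 and ∂z/∂y = −n_y/n_z = −0.08569.
Unit vector along 115° is (sin 115°, cos 115°) = (0.9063, -0.4226).
Slope in that direction = a·(0.9063) + b·(-0.4226) = 0.56892.
Apparent dip = arctan|0.56892| = 29.6° (true dip is 30.7°, so apparent ≤ true as expected).

29.6°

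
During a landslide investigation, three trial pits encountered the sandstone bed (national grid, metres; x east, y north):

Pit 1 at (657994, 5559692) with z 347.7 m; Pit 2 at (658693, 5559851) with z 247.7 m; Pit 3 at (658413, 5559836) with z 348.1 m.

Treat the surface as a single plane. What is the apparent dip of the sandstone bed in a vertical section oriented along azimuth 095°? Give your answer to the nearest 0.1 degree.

28.0°

Let the plane be z = a·x + b·y + c.
Pit 2−Pit 1: 699a + 159b = −100;  Pit 3−Pit 1: 419a + 144b = 0.4.
Solving gives a = −0.42496, b = 1.23930.
Unit vector along 095° is (sin 95°, cos 95°) = (0.9962, -0.0872).
Slope in that direction = a·(0.9962) + b·(-0.0872) = −0.53136.
Apparent dip = arctan|0.53136| = 28.0° (true dip is 52.6°, so apparent ≤ true as expected).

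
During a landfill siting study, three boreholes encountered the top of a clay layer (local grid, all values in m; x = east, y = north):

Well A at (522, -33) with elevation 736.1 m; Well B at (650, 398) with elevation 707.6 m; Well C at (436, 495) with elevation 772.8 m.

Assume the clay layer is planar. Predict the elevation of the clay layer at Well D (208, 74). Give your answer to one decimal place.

Two edge vectors: Well A→Well B = (128, 431, -28.5), Well A→Well C = (-86, 528, 36.7).
Normal n = (Well A→Well B) × (Well A→Well C) = (30865.7, -2246.6, 104650).
So ∂z/∂x = −n_x/n_z = −0.29494 and ∂z/∂y = −n_y/n_z = 0.02147.
Intercept c from Well A: 736.1 + 153.96 + 0.71 = 890.77.
At (208, 74): z = −61.3 + 1.6 + 890.77 = 831.0 m.

831.0 m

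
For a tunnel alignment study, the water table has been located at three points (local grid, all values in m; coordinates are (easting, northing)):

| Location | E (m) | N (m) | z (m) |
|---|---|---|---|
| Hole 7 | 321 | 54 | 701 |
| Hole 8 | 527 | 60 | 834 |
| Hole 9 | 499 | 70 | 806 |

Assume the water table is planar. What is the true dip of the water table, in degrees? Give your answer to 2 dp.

Let the plane be z = a·E + b·N + c.
Hole 8−Hole 7: 206a + 6b = 133;  Hole 9−Hole 7: 178a + 16b = 105.
Solving gives a = 0.67235, b = −0.91741.
Gradient magnitude |∇z| = √(a² + b²) = √(0.45206 + 0.84165) = 1.13741.
True dip = arctan(1.13741) = 48.68°, dipping toward NW (azimuth ≈ 324°).

48.68°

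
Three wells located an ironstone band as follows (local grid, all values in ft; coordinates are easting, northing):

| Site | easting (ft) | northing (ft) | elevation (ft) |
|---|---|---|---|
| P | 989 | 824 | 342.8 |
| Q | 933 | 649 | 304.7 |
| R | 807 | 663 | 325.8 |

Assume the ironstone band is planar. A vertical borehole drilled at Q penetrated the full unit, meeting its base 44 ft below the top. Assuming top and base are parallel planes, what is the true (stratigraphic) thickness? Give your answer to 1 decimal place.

Two edge vectors: P→Q = (-56, -175, -38.1), P→R = (-182, -161, -17).
Normal n = (P→Q) × (P→R) = (-3159.1, 5982.2, -22834).
So ∂z/∂easting = −n_x/n_z = −0.13835 and ∂z/∂northing = −n_y/n_z = 0.26199.
|∇z| = √(a²+b²) = 0.29627, so dip δ = arctan(0.29627) = 16.50°.
True thickness = vertical thickness × cos δ = 44 × cos 16.50° = 42.2 ft.

42.2 ft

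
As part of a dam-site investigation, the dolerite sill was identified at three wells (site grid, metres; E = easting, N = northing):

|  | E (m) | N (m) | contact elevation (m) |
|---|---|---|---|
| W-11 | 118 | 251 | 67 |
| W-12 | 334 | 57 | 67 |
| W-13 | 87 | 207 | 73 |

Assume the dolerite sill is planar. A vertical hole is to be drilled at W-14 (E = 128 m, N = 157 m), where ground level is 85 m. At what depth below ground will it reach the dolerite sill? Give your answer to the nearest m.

11 m

Two edge vectors: W-11→W-12 = (216, -194, 0), W-11→W-13 = (-31, -44, 6).
Normal n = (W-11→W-12) × (W-11→W-13) = (-1164, -1296, -15518).
So ∂z/∂E = −n_x/n_z = −0.07501 and ∂z/∂N = −n_y/n_z = −0.08352.
Intercept c from W-11: 67 + 8.85 + 20.96 = 96.81.
At (128, 157): z_contact = −9.6 − 13.1 + 96.81 = 74.1 m.
Depth below ground = 85 − 74.1 = 11 m.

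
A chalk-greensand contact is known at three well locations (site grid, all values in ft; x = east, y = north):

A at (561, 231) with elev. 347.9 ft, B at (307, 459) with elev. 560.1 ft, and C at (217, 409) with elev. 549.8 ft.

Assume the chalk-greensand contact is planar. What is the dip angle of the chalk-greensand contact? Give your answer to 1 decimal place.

Two edge vectors: A→B = (-254, 228, 212.2), A→C = (-344, 178, 201.9).
Normal n = (A→B) × (A→C) = (8261.6, -21714.2, 33220).
So ∂z/∂x = −n_x/n_z = −0.24869 and ∂z/∂y = −n_y/n_z = 0.65365.
Gradient magnitude |∇z| = √(a² + b²) = √(0.06185 + 0.42726) = 0.69936.
True dip = arctan(0.69936) = 35.0°, dipping toward SSE (azimuth ≈ 159°).

35.0°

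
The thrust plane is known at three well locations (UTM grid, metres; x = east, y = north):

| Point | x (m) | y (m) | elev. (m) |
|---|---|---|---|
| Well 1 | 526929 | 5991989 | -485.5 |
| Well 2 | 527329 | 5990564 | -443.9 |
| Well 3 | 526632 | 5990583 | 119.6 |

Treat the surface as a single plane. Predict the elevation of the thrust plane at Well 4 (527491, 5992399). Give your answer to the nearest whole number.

-1050 m

Let the plane be z = a·x + b·y + c.
Well 2−Well 1: 400a − 1425b = 41.6;  Well 3−Well 1: −297a − 1406b = 605.1.
Solving gives a = −0.81550072, b = −0.25810547.
Then c = -485.5 − a·526929 − b·5991989 = 1975790.59.
At (527491, 5992399): z = −430169.3 − 1546670.9 + 1975790.59 = -1049.6 m.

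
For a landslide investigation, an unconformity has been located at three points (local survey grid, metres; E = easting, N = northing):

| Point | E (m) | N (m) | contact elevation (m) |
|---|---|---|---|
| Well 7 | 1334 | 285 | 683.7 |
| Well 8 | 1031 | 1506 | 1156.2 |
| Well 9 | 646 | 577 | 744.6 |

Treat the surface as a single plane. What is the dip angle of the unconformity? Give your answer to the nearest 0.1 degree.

Let the plane be z = a·E + b·N + c.
Well 8−Well 7: −303a + 1221b = 472.5;  Well 9−Well 7: −688a + 292b = 60.9.
Solving gives a = 0.08464, b = 0.40798.
Gradient magnitude |∇z| = √(a² + b²) = √(0.00716 + 0.16645) = 0.41667.
True dip = arctan(0.41667) = 22.6°, dipping toward SSW (azimuth ≈ 192°).

22.6°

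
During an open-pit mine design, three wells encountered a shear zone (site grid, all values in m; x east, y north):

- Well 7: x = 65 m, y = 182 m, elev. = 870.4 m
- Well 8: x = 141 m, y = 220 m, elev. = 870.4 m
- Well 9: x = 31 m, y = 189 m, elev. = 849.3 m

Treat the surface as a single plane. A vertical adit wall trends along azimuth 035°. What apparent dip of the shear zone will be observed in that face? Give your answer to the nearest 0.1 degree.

25.1°

Two edge vectors: Well 7→Well 8 = (76, 38, 0), Well 7→Well 9 = (-34, 7, -21.1).
Normal n = (Well 7→Well 8) × (Well 7→Well 9) = (-801.8, 1603.6, 1824).
So ∂z/∂x = −n_x/n_z = 0.43958 and ∂z/∂y = −n_y/n_z = −0.87917.
Unit vector along 035° is (sin 35°, cos 35°) = (0.5736, 0.8192).
Slope in that direction = a·(0.5736) + b·(0.8192) = −0.46804.
Apparent dip = arctan|0.46804| = 25.1° (true dip is 44.5°, so apparent ≤ true as expected).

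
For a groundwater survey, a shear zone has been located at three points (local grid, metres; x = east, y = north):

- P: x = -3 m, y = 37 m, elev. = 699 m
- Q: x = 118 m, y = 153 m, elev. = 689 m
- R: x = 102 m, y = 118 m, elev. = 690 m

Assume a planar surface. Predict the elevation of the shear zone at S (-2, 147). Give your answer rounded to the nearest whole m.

Two edge vectors: P→Q = (121, 116, -10), P→R = (105, 81, -9).
Normal n = (P→Q) × (P→R) = (-234, 39, -2379).
So ∂z/∂x = −n_x/n_z = −0.09836 and ∂z/∂y = −n_y/n_z = 0.01639.
Intercept c from P: 699 − 0.30 − 0.61 = 698.10.
At (-2, 147): z = 0.2 + 2.4 + 698.10 = 700.7 m.

701 m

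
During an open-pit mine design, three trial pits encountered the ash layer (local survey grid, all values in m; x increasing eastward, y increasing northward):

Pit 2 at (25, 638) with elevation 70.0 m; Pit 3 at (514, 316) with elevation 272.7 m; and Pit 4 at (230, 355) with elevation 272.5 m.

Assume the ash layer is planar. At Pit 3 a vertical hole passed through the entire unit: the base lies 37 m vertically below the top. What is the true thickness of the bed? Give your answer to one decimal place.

Two edge vectors: Pit 2→Pit 3 = (489, -322, 202.7), Pit 2→Pit 4 = (205, -283, 202.5).
Normal n = (Pit 2→Pit 3) × (Pit 2→Pit 4) = (-7840.9, -57469, -72377).
So ∂z/∂x = −n_x/n_z = −0.10833 and ∂z/∂y = −n_y/n_z = −0.79402.
|∇z| = √(a²+b²) = 0.80138, so dip δ = arctan(0.80138) = 38.71°.
True thickness = vertical thickness × cos δ = 37 × cos 38.71° = 28.9 m.

28.9 m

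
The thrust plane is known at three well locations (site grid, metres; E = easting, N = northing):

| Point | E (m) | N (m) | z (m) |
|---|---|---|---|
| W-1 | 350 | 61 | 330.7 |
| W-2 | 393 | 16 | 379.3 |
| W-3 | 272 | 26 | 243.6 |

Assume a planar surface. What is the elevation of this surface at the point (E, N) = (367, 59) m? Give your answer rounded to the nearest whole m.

Two edge vectors: W-1→W-2 = (43, -45, 48.6), W-1→W-3 = (-78, -35, -87.1).
Normal n = (W-1→W-2) × (W-1→W-3) = (5620.5, -45.5, -5015).
So ∂z/∂E = −n_x/n_z = 1.12074 and ∂z/∂N = −n_y/n_z = −0.00907.
Intercept c from W-1: 330.7 − 392.26 + 0.55 = −61.00.
At (367, 59): z = 411.3 − 0.5 − 61.00 = 349.8 m.

350 m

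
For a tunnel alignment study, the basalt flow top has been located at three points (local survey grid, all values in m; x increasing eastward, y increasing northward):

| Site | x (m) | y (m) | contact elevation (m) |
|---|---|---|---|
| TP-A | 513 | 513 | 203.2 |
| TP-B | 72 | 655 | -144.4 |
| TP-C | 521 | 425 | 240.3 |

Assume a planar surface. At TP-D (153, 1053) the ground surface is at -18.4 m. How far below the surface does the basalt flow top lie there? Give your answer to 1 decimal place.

Let the plane be z = a·x + b·y + c.
TP-B−TP-A: −441a + 142b = −347.6;  TP-C−TP-A: 8a − 88b = 37.1.
Solving gives a = 0.672133, b = −0.360488.
Then c = 203.2 − a·513 − b·513 = 43.33.
At (153, 1053): z_contact = 102.84 − 379.59 + 43.33 = -233.43 m.
Depth below ground = -18.4 − (-233.43) = 215.0 m.

215.0 m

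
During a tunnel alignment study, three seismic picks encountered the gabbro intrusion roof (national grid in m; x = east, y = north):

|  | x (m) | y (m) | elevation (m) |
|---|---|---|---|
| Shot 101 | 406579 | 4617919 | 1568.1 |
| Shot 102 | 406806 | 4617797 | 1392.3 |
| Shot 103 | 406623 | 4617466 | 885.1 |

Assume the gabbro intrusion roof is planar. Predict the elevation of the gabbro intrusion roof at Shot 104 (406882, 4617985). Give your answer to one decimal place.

Two edge vectors: Shot 101→Shot 102 = (227, -122, -175.8), Shot 101→Shot 103 = (44, -453, -683).
Normal n = (Shot 101→Shot 102) × (Shot 101→Shot 103) = (3688.6, 147305.8, -97463).
So ∂z/∂x = −n_x/n_z = 0.037846157 and ∂z/∂y = −n_y/n_z = 1.511402276.
Intercept c from Shot 101: 1568.1 − 15387.45 − 6979533.29 = −6993352.64.
At (406882, 4617985): z = 15398.9 + 6979633.0 − 6993352.64 = 1679.3 m.

1679.3 m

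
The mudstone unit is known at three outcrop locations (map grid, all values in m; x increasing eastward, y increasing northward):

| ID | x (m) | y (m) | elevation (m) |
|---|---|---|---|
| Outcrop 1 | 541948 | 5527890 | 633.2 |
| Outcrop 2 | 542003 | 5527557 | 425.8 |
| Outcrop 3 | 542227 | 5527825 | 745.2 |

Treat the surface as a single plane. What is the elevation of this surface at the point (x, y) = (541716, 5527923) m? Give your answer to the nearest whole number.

Two edge vectors: Outcrop 1→Outcrop 2 = (55, -333, -207.4), Outcrop 1→Outcrop 3 = (279, -65, 112).
Normal n = (Outcrop 1→Outcrop 2) × (Outcrop 1→Outcrop 3) = (-50777, -64024.6, 89332).
So ∂z/∂x = −n_x/n_z = 0.56840774 and ∂z/∂y = −n_y/n_z = 0.71670398.
Intercept c from Outcrop 1: 633.2 − 308047.44 − 3961860.77 = −4269275.00.
At (541716, 5527923): z = 307915.6 + 3961884.4 − 4269275.00 = 525.0 m.

525 m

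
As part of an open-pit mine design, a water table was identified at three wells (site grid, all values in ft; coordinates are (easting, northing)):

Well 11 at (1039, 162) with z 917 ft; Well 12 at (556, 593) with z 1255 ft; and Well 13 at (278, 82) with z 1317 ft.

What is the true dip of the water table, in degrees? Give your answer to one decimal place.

29.7°

Two edge vectors: Well 11→Well 12 = (-483, 431, 338), Well 11→Well 13 = (-761, -80, 400).
Normal n = (Well 11→Well 12) × (Well 11→Well 13) = (199440, -64018, 366631).
So ∂z/∂E = −n_x/n_z = −0.54398 and ∂z/∂N = −n_y/n_z = 0.17461.
Gradient magnitude |∇z| = √(a² + b²) = √(0.29591 + 0.03049) = 0.57132.
True dip = arctan(0.57132) = 29.7°, dipping toward ESE (azimuth ≈ 108°).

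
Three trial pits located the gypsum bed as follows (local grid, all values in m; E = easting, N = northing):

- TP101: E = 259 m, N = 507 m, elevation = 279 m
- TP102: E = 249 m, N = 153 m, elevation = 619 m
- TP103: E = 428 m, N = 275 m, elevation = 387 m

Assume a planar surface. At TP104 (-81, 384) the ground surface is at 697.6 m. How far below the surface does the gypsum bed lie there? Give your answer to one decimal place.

80.4 m

Let the plane be z = a·E + b·N + c.
TP102−TP101: −10a − 354b = 340;  TP103−TP101: 169a − 232b = 108.
Solving gives a = −0.65407, b = −0.94198.
Then c = 279 − a·259 − b·507 = 925.99.
At (-81, 384): z_contact = 52.98 − 361.72 + 925.99 = 617.25 m.
Depth below ground = 697.6 − 617.25 = 80.4 m.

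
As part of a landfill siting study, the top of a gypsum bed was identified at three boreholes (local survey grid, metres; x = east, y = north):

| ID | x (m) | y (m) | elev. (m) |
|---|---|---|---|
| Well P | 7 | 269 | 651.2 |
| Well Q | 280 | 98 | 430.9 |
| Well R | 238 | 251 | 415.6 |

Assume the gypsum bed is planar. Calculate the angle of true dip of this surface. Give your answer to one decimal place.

48.2°

Let the plane be z = a·x + b·y + c.
Well Q−Well P: 273a − 171b = −220.3;  Well R−Well P: 231a − 18b = −235.6.
Solving gives a = −1.05017, b = −0.38828.
Gradient magnitude |∇z| = √(a² + b²) = √(1.10286 + 0.15076) = 1.11965.
True dip = arctan(1.11965) = 48.2°, dipping toward ENE (azimuth ≈ 070°).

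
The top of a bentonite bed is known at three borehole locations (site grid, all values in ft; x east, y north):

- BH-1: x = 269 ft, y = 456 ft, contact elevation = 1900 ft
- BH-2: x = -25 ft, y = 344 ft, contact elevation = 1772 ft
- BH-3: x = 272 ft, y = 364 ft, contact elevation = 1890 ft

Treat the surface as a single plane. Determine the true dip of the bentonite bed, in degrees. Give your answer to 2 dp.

22.18°

Let the plane be z = a·x + b·y + c.
BH-2−BH-1: −294a − 112b = −128;  BH-3−BH-1: 3a − 92b = −10.
Solving gives a = 0.38913, b = 0.12138.
Gradient magnitude |∇z| = √(a² + b²) = √(0.15142 + 0.01473) = 0.40763.
True dip = arctan(0.40763) = 22.18°, dipping toward WSW (azimuth ≈ 253°).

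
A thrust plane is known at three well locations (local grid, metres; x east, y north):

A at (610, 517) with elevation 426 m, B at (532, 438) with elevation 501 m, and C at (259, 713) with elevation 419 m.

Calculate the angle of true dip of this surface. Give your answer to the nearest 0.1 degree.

35.2°

Let the plane be z = a·x + b·y + c.
B−A: −78a − 79b = 75;  C−A: −351a + 196b = −7.
Solving gives a = −0.32887, b = −0.62466.
Gradient magnitude |∇z| = √(a² + b²) = √(0.10816 + 0.39020) = 0.70594.
True dip = arctan(0.70594) = 35.2°, dipping toward NNE (azimuth ≈ 028°).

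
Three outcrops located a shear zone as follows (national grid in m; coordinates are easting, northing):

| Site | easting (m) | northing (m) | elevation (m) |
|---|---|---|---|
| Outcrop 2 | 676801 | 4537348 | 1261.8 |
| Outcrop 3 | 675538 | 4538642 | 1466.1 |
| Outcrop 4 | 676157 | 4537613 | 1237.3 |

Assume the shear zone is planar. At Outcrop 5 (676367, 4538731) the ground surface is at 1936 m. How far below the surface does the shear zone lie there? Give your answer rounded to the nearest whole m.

Let the plane be z = a·easting + b·northing + c.
Outcrop 3−Outcrop 2: −1263a + 1294b = 204.3;  Outcrop 4−Outcrop 2: −644a + 265b = −24.5.
Solving gives a = 0.17215291, b = 0.32591123.
Then c = 1261.8 − a·676801 − b·4537348 = −1594024.12.
At (676367, 4538731): z_contact = 116438.5 + 1479223.4 − 1594024.12 = 1637.8 m.
Depth below ground = 1936 − 1637.8 = 298 m.

298 m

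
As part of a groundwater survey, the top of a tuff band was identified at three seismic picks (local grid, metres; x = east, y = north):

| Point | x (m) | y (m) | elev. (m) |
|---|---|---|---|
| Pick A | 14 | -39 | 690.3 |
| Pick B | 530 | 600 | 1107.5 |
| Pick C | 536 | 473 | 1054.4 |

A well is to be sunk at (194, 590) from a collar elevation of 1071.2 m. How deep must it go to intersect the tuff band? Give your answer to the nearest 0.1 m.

60.3 m

Let the plane be z = a·x + b·y + c.
Pick B−Pick A: 516a + 639b = 417.2;  Pick C−Pick A: 522a + 512b = 364.1.
Solving gives a = 0.27468, b = 0.43109.
Then c = 690.3 − a·14 − b·-39 = 703.27.
At (194, 590): z_contact = 53.29 + 254.34 + 703.27 = 1010.90 m.
Depth below ground = 1071.2 − 1010.90 = 60.3 m.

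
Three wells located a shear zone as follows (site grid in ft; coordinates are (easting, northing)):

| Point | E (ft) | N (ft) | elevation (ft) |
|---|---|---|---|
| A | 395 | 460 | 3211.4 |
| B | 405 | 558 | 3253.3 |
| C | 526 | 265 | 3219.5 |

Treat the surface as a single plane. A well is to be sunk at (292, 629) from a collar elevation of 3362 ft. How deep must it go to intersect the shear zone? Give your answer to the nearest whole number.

151 ft

Let the plane be z = a·E + b·N + c.
B−A: 10a + 98b = 41.9;  C−A: 131a − 195b = 8.1.
Solving gives a = 0.60619, b = 0.36570.
Then c = 3211.4 − a·395 − b·460 = 2803.74.
At (292, 629): z_contact = 177.0 + 230.0 + 2803.74 = 3210.8 ft.
Depth below ground = 3362 − 3210.8 = 151 ft.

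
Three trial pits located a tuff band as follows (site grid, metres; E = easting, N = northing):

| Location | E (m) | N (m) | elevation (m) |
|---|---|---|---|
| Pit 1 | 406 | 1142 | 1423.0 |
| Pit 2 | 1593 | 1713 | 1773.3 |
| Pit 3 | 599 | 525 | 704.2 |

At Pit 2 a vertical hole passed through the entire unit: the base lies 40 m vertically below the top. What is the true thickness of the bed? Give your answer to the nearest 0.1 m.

Let the plane be z = a·E + b·N + c.
Pit 2−Pit 1: 1187a + 571b = 350.3;  Pit 3−Pit 1: 193a − 617b = −718.8.
Solving gives a = −0.23060, b = 1.09286.
|∇z| = √(a²+b²) = 1.11692, so dip δ = arctan(1.11692) = 48.16°.
True thickness = vertical thickness × cos δ = 40 × cos 48.16° = 26.7 m.

26.7 m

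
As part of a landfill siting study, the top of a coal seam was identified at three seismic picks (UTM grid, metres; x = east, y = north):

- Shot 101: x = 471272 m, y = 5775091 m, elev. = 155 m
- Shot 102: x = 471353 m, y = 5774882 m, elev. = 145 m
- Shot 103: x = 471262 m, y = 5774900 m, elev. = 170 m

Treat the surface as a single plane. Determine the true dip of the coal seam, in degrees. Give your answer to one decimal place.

Let the plane be z = a·x + b·y + c.
Shot 102−Shot 101: 81a − 209b = −10;  Shot 103−Shot 101: −10a − 191b = 15.
Solving gives a = −0.28728, b = −0.06349.
Gradient magnitude |∇z| = √(a² + b²) = √(0.08253 + 0.00403) = 0.29422.
True dip = arctan(0.29422) = 16.4°, dipping toward ENE (azimuth ≈ 078°).

16.4°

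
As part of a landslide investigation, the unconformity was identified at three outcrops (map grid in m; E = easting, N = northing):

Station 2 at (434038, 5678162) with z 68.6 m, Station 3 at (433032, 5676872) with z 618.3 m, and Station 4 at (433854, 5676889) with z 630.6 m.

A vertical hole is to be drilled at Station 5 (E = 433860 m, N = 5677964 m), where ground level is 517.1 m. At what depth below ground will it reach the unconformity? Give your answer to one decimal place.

Let the plane be z = a·E + b·N + c.
Station 3−Station 2: −1006a − 1290b = 549.7;  Station 4−Station 2: −184a − 1273b = 562.
Solving gives a = 0.024166042, b = −0.444969797.
Then c = 68.6 − a·434038 − b·5678162 = 2516190.21.
At (433860, 5677964): z_contact = 10484.68 − 2526522.49 + 2516190.21 = 152.40 m.
Depth below ground = 517.1 − 152.40 = 364.7 m.

364.7 m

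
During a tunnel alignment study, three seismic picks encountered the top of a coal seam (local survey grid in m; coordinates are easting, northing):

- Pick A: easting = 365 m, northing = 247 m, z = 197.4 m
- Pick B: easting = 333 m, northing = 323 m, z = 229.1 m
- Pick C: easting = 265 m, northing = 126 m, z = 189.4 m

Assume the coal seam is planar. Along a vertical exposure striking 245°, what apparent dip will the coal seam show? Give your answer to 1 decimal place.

Two edge vectors: Pick A→Pick B = (-32, 76, 31.7), Pick A→Pick C = (-100, -121, -8).
Normal n = (Pick A→Pick B) × (Pick A→Pick C) = (3227.7, -3426, 11472).
So ∂z/∂easting = −n_x/n_z = −0.28135 and ∂z/∂northing = −n_y/n_z = 0.29864.
Unit vector along 245° is (sin 245°, cos 245°) = (-0.9063, -0.4226).
Slope in that direction = a·(-0.9063) + b·(-0.4226) = 0.12878.
Apparent dip = arctan|0.12878| = 7.3° (true dip is 22.3°, so apparent ≤ true as expected).

7.3°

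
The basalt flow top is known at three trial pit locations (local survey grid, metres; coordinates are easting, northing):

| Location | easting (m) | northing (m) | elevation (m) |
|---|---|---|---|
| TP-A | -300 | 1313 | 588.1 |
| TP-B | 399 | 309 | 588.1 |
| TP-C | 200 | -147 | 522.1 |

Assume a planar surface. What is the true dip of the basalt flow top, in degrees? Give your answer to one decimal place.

Let the plane be z = a·easting + b·northing + c.
TP-B−TP-A: 699a − 1004b = 0;  TP-C−TP-A: 500a − 1460b = −66.
Solving gives a = 0.12779, b = 0.08897.
Gradient magnitude |∇z| = √(a² + b²) = √(0.01633 + 0.00792) = 0.15571.
True dip = arctan(0.15571) = 8.9°, dipping toward SW (azimuth ≈ 235°).

8.9°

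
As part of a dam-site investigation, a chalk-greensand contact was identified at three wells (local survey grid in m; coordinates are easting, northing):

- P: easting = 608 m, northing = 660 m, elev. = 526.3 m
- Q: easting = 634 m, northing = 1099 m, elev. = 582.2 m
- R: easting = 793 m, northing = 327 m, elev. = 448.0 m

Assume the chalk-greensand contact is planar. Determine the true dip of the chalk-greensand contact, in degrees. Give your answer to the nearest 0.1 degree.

12.6°

Let the plane be z = a·easting + b·northing + c.
Q−P: 26a + 439b = 55.9;  R−P: 185a − 333b = −78.3.
Solving gives a = −0.17535, b = 0.13772.
Gradient magnitude |∇z| = √(a² + b²) = √(0.03075 + 0.01897) = 0.22297.
True dip = arctan(0.22297) = 12.6°, dipping toward SE (azimuth ≈ 128°).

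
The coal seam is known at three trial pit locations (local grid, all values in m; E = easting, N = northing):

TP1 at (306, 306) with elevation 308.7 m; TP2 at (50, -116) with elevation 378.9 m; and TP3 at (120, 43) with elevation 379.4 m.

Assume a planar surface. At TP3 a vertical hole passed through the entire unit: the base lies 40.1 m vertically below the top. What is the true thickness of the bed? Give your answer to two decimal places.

Two edge vectors: TP1→TP2 = (-256, -422, 70.2), TP1→TP3 = (-186, -263, 70.7).
Normal n = (TP1→TP2) × (TP1→TP3) = (-11372.8, 5042, -11164).
So ∂z/∂E = −n_x/n_z = −1.01870 and ∂z/∂N = −n_y/n_z = 0.45163.
|∇z| = √(a²+b²) = 1.11433, so dip δ = arctan(1.11433) = 48.10°.
True thickness = vertical thickness × cos δ = 40.1 × cos 48.10° = 26.78 m.

26.78 m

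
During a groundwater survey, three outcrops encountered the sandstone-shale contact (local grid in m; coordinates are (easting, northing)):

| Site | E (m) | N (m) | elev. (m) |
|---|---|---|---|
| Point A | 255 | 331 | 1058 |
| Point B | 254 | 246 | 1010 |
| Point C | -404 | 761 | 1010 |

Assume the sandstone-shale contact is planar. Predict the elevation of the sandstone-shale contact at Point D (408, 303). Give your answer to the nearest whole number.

Let the plane be z = a·E + b·N + c.
Point B−Point A: −1a − 85b = −48;  Point C−Point A: −659a + 430b = −48.
Solving gives a = 0.43795, b = 0.55955.
Then c = 1058 − a·255 − b·331 = 761.11.
At (408, 303): z = 178.7 + 169.5 + 761.11 = 1109.3 m.

1109 m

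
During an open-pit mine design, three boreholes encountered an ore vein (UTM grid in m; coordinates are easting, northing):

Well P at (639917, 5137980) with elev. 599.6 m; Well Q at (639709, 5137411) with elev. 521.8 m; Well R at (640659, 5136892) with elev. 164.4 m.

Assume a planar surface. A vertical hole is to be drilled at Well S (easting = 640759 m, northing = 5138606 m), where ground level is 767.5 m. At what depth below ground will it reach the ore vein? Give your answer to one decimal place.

236.4 m

Two edge vectors: Well P→Well Q = (-208, -569, -77.8), Well P→Well R = (742, -1088, -435.2).
Normal n = (Well P→Well Q) × (Well P→Well R) = (162982.4, -148249.2, 648502).
So ∂z/∂easting = −n_x/n_z = −0.251321353 and ∂z/∂northing = −n_y/n_z = 0.228602533.
Intercept c from Well P: 599.6 + 160824.81 − 1174555.24 = −1013130.84.
At (640759, 5138606): z_contact = −161036.42 + 1174698.35 − 1013130.84 = 531.09 m.
Depth below ground = 767.5 − 531.09 = 236.4 m.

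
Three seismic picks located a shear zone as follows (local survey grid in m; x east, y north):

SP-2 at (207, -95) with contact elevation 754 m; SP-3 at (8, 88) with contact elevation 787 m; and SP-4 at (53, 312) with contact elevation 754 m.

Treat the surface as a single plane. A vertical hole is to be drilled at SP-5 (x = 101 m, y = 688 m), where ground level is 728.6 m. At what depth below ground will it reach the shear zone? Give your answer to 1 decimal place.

23.0 m

Two edge vectors: SP-2→SP-3 = (-199, 183, 33), SP-2→SP-4 = (-154, 407, 0).
Normal n = (SP-2→SP-3) × (SP-2→SP-4) = (-13431, -5082, -52811).
So ∂z/∂x = −n_x/n_z = −0.25432 and ∂z/∂y = −n_y/n_z = −0.09623.
Intercept c from SP-2: 754 + 52.64 − 9.14 = 797.50.
At (101, 688): z_contact = −25.69 − 66.21 + 797.50 = 705.61 m.
Depth below ground = 728.6 − 705.61 = 23.0 m.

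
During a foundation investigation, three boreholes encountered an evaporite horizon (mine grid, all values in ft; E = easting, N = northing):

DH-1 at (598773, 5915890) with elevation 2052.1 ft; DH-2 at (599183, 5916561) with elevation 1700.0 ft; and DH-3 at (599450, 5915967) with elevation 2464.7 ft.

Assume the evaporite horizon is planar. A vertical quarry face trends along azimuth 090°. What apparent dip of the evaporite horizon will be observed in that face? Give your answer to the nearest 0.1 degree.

35.7°

Two edge vectors: DH-1→DH-2 = (410, 671, -352.1), DH-1→DH-3 = (677, 77, 412.6).
Normal n = (DH-1→DH-2) × (DH-1→DH-3) = (303966.3, -407537.7, -422697).
So ∂z/∂E = −n_x/n_z = 0.71911 and ∂z/∂N = −n_y/n_z = −0.96414.
Unit vector along 090° is (sin 90°, cos 90°) = (1.0000, 0.0000).
Slope in that direction = a·(1.0000) + b·(0.0000) = 0.71911.
Apparent dip = arctan|0.71911| = 35.7° (true dip is 50.3°, so apparent ≤ true as expected).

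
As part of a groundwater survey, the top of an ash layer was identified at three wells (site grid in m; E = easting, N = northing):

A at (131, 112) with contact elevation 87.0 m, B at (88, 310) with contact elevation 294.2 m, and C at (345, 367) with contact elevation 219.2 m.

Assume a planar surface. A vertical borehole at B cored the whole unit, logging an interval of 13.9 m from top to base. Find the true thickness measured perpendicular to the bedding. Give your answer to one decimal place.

9.5 m

Two edge vectors: A→B = (-43, 198, 207.2), A→C = (214, 255, 132.2).
Normal n = (A→B) × (A→C) = (-26660.4, 50025.4, -53337).
So ∂z/∂E = −n_x/n_z = −0.49985 and ∂z/∂N = −n_y/n_z = 0.93791.
|∇z| = √(a²+b²) = 1.06279, so dip δ = arctan(1.06279) = 46.74°.
True thickness = vertical thickness × cos δ = 13.9 × cos 46.74° = 9.5 m.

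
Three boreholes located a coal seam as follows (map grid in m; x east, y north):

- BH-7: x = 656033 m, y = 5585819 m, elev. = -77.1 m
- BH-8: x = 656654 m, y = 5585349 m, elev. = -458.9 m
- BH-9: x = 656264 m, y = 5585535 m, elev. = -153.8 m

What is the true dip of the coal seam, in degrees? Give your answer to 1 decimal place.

Let the plane be z = a·x + b·y + c.
BH-8−BH-7: 621a − 470b = −381.8;  BH-9−BH-7: 231a − 284b = −76.7.
Solving gives a = −1.06768, b = −0.59836.
Gradient magnitude |∇z| = √(a² + b²) = √(1.13994 + 0.35803) = 1.22392.
True dip = arctan(1.22392) = 50.7°, dipping toward ENE (azimuth ≈ 061°).

50.7°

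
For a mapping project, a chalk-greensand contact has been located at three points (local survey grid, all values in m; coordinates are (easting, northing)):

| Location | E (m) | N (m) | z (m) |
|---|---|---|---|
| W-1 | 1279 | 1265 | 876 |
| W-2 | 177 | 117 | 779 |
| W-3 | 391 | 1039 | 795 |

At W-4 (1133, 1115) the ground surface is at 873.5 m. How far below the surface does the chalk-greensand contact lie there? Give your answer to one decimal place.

10.4 m

Two edge vectors: W-1→W-2 = (-1102, -1148, -97), W-1→W-3 = (-888, -226, -81).
Normal n = (W-1→W-2) × (W-1→W-3) = (71066, -3126, -770372).
So ∂z/∂E = −n_x/n_z = 0.092249 and ∂z/∂N = −n_y/n_z = −0.004058.
Intercept c from W-1: 876 − 117.99 + 5.13 = 763.15.
At (1133, 1115): z_contact = 104.52 − 4.52 + 763.15 = 863.14 m.
Depth below ground = 873.5 − 863.14 = 10.4 m.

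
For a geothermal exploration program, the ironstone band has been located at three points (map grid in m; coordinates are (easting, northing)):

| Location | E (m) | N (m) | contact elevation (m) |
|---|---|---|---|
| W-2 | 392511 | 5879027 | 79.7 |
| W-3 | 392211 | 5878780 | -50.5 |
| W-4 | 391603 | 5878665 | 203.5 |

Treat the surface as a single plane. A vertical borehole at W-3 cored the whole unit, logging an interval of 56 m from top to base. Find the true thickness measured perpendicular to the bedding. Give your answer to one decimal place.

31.0 m

Two edge vectors: W-2→W-3 = (-300, -247, -130.2), W-2→W-4 = (-908, -362, 123.8).
Normal n = (W-2→W-3) × (W-2→W-4) = (-77711, 155361.6, -115676).
So ∂z/∂E = −n_x/n_z = −0.67180 and ∂z/∂N = −n_y/n_z = 1.34308.
|∇z| = √(a²+b²) = 1.50172, so dip δ = arctan(1.50172) = 56.34°.
True thickness = vertical thickness × cos δ = 56 × cos 56.34° = 31.0 m.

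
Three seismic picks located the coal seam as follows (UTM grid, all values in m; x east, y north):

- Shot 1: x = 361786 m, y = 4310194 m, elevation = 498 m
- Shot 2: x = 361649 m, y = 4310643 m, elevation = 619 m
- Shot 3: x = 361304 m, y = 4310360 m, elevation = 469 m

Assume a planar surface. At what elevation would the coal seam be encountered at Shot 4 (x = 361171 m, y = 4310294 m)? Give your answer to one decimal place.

Two edge vectors: Shot 1→Shot 2 = (-137, 449, 121), Shot 1→Shot 3 = (-482, 166, -29).
Normal n = (Shot 1→Shot 2) × (Shot 1→Shot 3) = (-33107, -62295, 193676).
So ∂z/∂x = −n_x/n_z = 0.170940127 and ∂z/∂y = −n_y/n_z = 0.321645428.
Intercept c from Shot 1: 498 − 61843.74 − 1386354.20 = −1447699.94.
At (361171, 4310294): z = 61738.6 + 1386386.4 − 1447699.94 = 425.0 m.

425.0 m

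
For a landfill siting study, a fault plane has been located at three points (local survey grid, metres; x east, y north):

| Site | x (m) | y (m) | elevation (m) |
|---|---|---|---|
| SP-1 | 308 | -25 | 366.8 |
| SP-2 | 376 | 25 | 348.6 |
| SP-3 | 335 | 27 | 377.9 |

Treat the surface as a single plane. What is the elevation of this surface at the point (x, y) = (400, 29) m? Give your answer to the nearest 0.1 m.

334.4 m

Two edge vectors: SP-1→SP-2 = (68, 50, -18.2), SP-1→SP-3 = (27, 52, 11.1).
Normal n = (SP-1→SP-2) × (SP-1→SP-3) = (1501.4, -1246.2, 2186).
So ∂z/∂x = −n_x/n_z = −0.68683 and ∂z/∂y = −n_y/n_z = 0.57008.
Intercept c from SP-1: 366.8 + 211.54 + 14.25 = 592.59.
At (400, 29): z = −274.7 + 16.5 + 592.59 = 334.4 m.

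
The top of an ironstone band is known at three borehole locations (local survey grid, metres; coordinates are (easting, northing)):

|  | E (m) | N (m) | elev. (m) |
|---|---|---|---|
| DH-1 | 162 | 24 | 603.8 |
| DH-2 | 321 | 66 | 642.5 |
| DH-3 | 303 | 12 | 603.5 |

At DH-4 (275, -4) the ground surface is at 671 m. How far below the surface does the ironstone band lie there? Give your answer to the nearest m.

80 m

Let the plane be z = a·E + b·N + c.
DH-2−DH-1: 159a + 42b = 38.7;  DH-3−DH-1: 141a − 12b = −0.3.
Solving gives a = 0.05770, b = 0.70299.
Then c = 603.8 − a·162 − b·24 = 577.58.
At (275, -4): z_contact = 15.9 − 2.8 + 577.58 = 590.6 m.
Depth below ground = 671 − 590.6 = 80 m.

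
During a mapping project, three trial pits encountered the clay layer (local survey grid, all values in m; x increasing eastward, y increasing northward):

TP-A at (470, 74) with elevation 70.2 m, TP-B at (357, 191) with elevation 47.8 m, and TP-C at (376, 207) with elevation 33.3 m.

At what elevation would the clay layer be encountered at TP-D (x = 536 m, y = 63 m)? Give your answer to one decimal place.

Two edge vectors: TP-A→TP-B = (-113, 117, -22.4), TP-A→TP-C = (-94, 133, -36.9).
Normal n = (TP-A→TP-B) × (TP-A→TP-C) = (-1338.1, -2064.1, -4031).
So ∂z/∂x = −n_x/n_z = −0.33195 and ∂z/∂y = −n_y/n_z = −0.51206.
Intercept c from TP-A: 70.2 + 156.02 + 37.89 = 264.11.
At (536, 63): z = −177.9 − 32.3 + 264.11 = 53.9 m.

53.9 m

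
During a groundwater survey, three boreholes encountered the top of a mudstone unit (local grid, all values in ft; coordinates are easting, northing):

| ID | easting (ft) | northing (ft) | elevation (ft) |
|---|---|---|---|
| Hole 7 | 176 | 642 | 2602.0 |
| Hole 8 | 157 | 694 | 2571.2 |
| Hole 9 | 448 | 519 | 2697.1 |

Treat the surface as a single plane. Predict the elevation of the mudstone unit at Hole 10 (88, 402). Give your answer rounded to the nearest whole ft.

Let the plane be z = a·easting + b·northing + c.
Hole 8−Hole 7: −19a + 52b = −30.8;  Hole 9−Hole 7: 272a − 123b = 95.1.
Solving gives a = 0.09798, b = −0.55651.
Then c = 2602 − a·176 − b·642 = 2942.03.
At (88, 402): z = 8.6 − 223.7 + 2942.03 = 2726.9 ft.

2727 ft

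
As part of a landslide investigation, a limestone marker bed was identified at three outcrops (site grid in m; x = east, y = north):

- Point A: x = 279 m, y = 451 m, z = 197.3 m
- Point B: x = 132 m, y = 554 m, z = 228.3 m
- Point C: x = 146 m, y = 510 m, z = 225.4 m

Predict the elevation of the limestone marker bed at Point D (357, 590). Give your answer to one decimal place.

Let the plane be z = a·x + b·y + c.
Point B−Point A: −147a + 103b = 31;  Point C−Point A: −133a + 59b = 28.1.
Solving gives a = −0.21196, b = −0.00153.
Then c = 197.3 − a·279 − b·451 = 257.13.
At (357, 590): z = −75.7 − 0.9 + 257.13 = 180.6 m.

180.6 m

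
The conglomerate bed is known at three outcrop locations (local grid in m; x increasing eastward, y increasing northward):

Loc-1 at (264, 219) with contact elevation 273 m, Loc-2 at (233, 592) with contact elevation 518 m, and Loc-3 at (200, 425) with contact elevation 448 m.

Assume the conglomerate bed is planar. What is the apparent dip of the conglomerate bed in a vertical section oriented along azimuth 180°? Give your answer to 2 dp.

Let the plane be z = a·x + b·y + c.
Loc-2−Loc-1: −31a + 373b = 245;  Loc-3−Loc-1: −64a + 206b = 175.
Solving gives a = −0.84668, b = 0.58647.
Unit vector along 180° is (sin 180°, cos 180°) = (0.0000, -1.0000).
Slope in that direction = a·(0.0000) + b·(-1.0000) = −0.58647.
Apparent dip = arctan|0.58647| = 30.39° (true dip is 45.8°, so apparent ≤ true as expected).

30.39°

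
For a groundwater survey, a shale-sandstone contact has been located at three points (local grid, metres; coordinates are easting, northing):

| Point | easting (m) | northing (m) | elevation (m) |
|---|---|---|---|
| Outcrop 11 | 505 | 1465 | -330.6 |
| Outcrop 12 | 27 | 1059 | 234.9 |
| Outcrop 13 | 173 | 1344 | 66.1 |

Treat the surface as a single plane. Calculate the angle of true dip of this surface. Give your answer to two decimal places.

50.29°

Two edge vectors: Outcrop 11→Outcrop 12 = (-478, -406, 565.5), Outcrop 11→Outcrop 13 = (-332, -121, 396.7).
Normal n = (Outcrop 11→Outcrop 12) × (Outcrop 11→Outcrop 13) = (-92634.7, 1876.6, -76954).
So ∂z/∂easting = −n_x/n_z = −1.20377 and ∂z/∂northing = −n_y/n_z = 0.02439.
Gradient magnitude |∇z| = √(a² + b²) = √(1.44906 + 0.00059) = 1.20401.
True dip = arctan(1.20401) = 50.29°, dipping toward E (azimuth ≈ 091°).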